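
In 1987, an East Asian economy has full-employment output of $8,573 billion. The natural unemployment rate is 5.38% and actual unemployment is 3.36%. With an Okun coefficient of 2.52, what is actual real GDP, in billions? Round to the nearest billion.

Unemployment gap = 3.36 - 5.38 = -2.02 points, so the output gap is -2.52 × (-2.02) = 5.0904%.
Actual GDP = 8573 × (1 + 5.0904/100) = 8573 × 1.050904 ≈ 9009 billion.

$9,009 billion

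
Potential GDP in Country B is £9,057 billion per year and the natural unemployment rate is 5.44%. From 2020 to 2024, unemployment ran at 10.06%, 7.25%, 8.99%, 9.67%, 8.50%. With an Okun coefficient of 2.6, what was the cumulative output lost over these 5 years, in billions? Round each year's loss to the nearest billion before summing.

£4,067 billion

Year 2020: gap = -2.6 × (10.06 - 5.44) = -12.012%, loss ≈ 9057 × 12.012/100 ≈ 1088.
Year 2021: gap = -2.6 × (7.25 - 5.44) = -4.706%, loss ≈ 9057 × 4.706/100 ≈ 426.
Year 2022: gap = -2.6 × (8.99 - 5.44) = -9.23%, loss ≈ 9057 × 9.23/100 ≈ 836.
Year 2023: gap = -2.6 × (9.67 - 5.44) = -10.998%, loss ≈ 9057 × 10.998/100 ≈ 996.
Year 2024: gap = -2.6 × (8.5 - 5.44) = -7.956%, loss ≈ 9057 × 7.956/100 ≈ 721.
Total lost output = 1088 + 426 + 836 + 996 + 721 = 4067 billion.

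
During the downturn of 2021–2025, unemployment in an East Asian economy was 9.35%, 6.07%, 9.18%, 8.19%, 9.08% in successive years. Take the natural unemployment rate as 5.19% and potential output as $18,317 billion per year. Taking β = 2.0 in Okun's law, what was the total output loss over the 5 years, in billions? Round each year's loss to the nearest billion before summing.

Year 2021: gap = -2.0 × (9.35 - 5.19) = -8.32%, loss ≈ 18317 × 8.32/100 ≈ 1524.
Year 2022: gap = -2.0 × (6.07 - 5.19) = -1.76%, loss ≈ 18317 × 1.76/100 ≈ 322.
Year 2023: gap = -2.0 × (9.18 - 5.19) = -7.98%, loss ≈ 18317 × 7.98/100 ≈ 1462.
Year 2024: gap = -2.0 × (8.19 - 5.19) = -6%, loss ≈ 18317 × 6/100 ≈ 1099.
Year 2025: gap = -2.0 × (9.08 - 5.19) = -7.78%, loss ≈ 18317 × 7.78/100 ≈ 1425.
Total lost output = 1524 + 322 + 1462 + 1099 + 1425 = 5832 billion.

$5,832 billion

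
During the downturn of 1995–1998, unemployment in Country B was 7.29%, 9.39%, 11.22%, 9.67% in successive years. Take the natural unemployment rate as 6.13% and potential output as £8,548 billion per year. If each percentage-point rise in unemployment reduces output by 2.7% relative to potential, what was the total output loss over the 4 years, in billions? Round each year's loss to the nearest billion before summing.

Year 1995: gap = -2.7 × (7.29 - 6.13) = -3.132%, loss ≈ 8548 × 3.132/100 ≈ 268.
Year 1996: gap = -2.7 × (9.39 - 6.13) = -8.802%, loss ≈ 8548 × 8.802/100 ≈ 752.
Year 1997: gap = -2.7 × (11.22 - 6.13) = -13.743%, loss ≈ 8548 × 13.743/100 ≈ 1175.
Year 1998: gap = -2.7 × (9.67 - 6.13) = -9.558%, loss ≈ 8548 × 9.558/100 ≈ 817.
Total lost output = 268 + 752 + 1175 + 817 = 3012 billion.

£3,012 billion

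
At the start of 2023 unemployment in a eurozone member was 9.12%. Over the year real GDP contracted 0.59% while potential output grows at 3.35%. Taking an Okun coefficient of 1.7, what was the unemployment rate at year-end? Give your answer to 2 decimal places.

Growth-rate Okun's law: g_Y = g_Y* - β × Δu, so Δu = (g_Y* - g_Y)/β.
Δu = (3.35 + 0.59)/1.7 = 3.94/1.7 = 2.32 percentage points.
Year-end unemployment = 9.12 + 2.32 = 11.44%.

11.44%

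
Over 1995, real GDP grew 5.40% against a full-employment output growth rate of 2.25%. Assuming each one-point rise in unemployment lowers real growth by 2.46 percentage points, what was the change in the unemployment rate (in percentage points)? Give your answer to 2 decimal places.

-1.28 percentage points

Growth-rate Okun's law: g_Y = g_Y* - β × Δu, so Δu = (g_Y* - g_Y)/β.
Δu = (2.25 - 5.4)/2.46 = -3.15/2.46 = -1.28 percentage points.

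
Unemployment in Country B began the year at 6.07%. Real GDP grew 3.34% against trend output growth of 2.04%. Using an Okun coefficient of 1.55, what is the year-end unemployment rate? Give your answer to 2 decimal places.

Growth-rate Okun's law: g_Y = g_Y* - β × Δu, so Δu = (g_Y* - g_Y)/β.
Δu = (2.04 - 3.34)/1.55 = -1.3/1.55 = -0.84 percentage points.
Year-end unemployment = 6.07 - 0.84 = 5.23%.

5.23%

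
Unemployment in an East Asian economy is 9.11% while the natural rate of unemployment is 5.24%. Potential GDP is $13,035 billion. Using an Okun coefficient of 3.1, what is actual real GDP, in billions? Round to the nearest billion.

$11,471 billion

Unemployment gap = 9.11 - 5.24 = 3.87 points, so the output gap is -3.1 × 3.87 = -11.997%.
Actual GDP = 13035 × (1 - 11.997/100) = 13035 × 0.88003 ≈ 11471 billion.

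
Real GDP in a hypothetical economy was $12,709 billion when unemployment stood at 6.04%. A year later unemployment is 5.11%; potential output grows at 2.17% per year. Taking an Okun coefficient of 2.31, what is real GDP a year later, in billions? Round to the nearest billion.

$13,258 billion

Δu = 5.11 - 6.04 = -0.93 points.
Okun's law (growth form): g_Y = g_Y* - β × Δu = 2.17 - 2.31 × (-0.93) = 2.17 + 2.1483 = 4.3183%.
Real GDP in the next year = 12709 × (1 + 4.3183/100) = 12709 × 1.043183 ≈ 13258 billion.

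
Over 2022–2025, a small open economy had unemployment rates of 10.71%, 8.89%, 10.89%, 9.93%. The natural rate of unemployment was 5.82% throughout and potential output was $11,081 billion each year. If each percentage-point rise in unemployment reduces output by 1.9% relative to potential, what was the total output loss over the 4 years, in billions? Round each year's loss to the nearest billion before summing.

$3,608 billion

Year 2022: gap = -1.9 × (10.71 - 5.82) = -9.291%, loss ≈ 11081 × 9.291/100 ≈ 1030.
Year 2023: gap = -1.9 × (8.89 - 5.82) = -5.833%, loss ≈ 11081 × 5.833/100 ≈ 646.
Year 2024: gap = -1.9 × (10.89 - 5.82) = -9.633%, loss ≈ 11081 × 9.633/100 ≈ 1067.
Year 2025: gap = -1.9 × (9.93 - 5.82) = -7.809%, loss ≈ 11081 × 7.809/100 ≈ 865.
Total lost output = 1030 + 646 + 1067 + 865 = 3608 billion.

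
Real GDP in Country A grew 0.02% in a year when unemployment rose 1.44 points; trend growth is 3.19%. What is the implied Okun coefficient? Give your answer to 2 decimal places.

β ≈ 2.20

Growth form: g_Y = g_Y* - β × Δu, so β = (g_Y* - g_Y)/Δu.
β = (3.19 - 0.02)/1.44 = 3.17/1.44 = 2.20.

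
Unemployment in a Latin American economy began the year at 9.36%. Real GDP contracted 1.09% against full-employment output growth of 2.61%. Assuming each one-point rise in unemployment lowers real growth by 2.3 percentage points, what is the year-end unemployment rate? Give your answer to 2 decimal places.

Growth-rate Okun's law: g_Y = g_Y* - β × Δu, so Δu = (g_Y* - g_Y)/β.
Δu = (2.61 + 1.09)/2.3 = 3.7/2.3 = 1.61 percentage points.
Year-end unemployment = 9.36 + 1.61 = 10.97%.

10.97%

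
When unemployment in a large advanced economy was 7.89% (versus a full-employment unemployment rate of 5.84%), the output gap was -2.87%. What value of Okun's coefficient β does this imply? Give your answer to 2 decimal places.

Okun's law: output gap = -β × (u - u*).
-2.87 = -β × (7.89 - 5.84) = -β × 2.05, so β = 2.87/2.05 = 1.40.

β ≈ 1.40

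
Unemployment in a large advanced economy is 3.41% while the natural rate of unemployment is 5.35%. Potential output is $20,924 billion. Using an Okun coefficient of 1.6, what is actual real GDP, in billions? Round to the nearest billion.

Unemployment gap = 3.41 - 5.35 = -1.94 points, so the output gap is -1.6 × (-1.94) = 3.104%.
Actual GDP = 20924 × (1 + 3.104/100) = 20924 × 1.03104 ≈ 21573 billion.

$21,573 billion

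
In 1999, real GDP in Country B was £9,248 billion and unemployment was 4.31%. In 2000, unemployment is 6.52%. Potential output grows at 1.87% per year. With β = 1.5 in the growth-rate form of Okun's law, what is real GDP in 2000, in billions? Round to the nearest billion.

Δu = 6.52 - 4.31 = 2.21 points.
Okun's law (growth form): g_Y = g_Y* - β × Δu = 1.87 - 1.5 × (2.21) = 1.87 - 3.315 = -1.445%.
Real GDP in the next year = 9248 × (1 - 1.445/100) = 9248 × 0.98555 ≈ 9114 billion.

£9,114 billion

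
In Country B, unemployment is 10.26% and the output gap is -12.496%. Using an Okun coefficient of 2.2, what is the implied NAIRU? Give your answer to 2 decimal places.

4.58%

From Okun's law, u - u* = -(output gap)/β = -(-12.496)/2.2 = 5.68 points.
So u* = 10.26 - 5.68 = 4.58%.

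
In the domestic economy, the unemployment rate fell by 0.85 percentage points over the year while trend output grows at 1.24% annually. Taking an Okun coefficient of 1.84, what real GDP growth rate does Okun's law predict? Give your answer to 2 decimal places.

2.80%

Growth-rate Okun's law: g_Y = g_Y* - β × Δu.
g_Y = 1.24 - 1.84 × (-0.85) = 1.24 + 1.564 = 2.804%, i.e. 2.80% to 2 d.p.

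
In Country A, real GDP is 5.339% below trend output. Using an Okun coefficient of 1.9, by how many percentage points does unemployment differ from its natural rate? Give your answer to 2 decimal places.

2.81 percentage points

Okun's law: output gap = -β × (u - u*), so u - u* = -(output gap)/β.
u - u* = -(-5.339)/1.9 = 2.81 percentage points.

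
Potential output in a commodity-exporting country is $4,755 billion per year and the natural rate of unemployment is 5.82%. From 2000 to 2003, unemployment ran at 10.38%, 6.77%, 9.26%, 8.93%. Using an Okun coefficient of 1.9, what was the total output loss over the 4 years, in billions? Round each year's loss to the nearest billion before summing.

$1,090 billion

Year 2000: gap = -1.9 × (10.38 - 5.82) = -8.664%, loss ≈ 4755 × 8.664/100 ≈ 412.
Year 2001: gap = -1.9 × (6.77 - 5.82) = -1.805%, loss ≈ 4755 × 1.805/100 ≈ 86.
Year 2002: gap = -1.9 × (9.26 - 5.82) = -6.536%, loss ≈ 4755 × 6.536/100 ≈ 311.
Year 2003: gap = -1.9 × (8.93 - 5.82) = -5.909%, loss ≈ 4755 × 5.909/100 ≈ 281.
Total lost output = 412 + 86 + 311 + 281 = 1090 billion.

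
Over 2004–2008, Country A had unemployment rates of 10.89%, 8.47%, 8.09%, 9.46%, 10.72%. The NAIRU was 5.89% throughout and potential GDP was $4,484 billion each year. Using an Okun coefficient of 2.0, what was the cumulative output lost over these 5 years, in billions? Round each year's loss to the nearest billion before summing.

$1,629 billion

Year 2004: gap = -2.0 × (10.89 - 5.89) = -10%, loss ≈ 4484 × 10/100 ≈ 448.
Year 2005: gap = -2.0 × (8.47 - 5.89) = -5.16%, loss ≈ 4484 × 5.16/100 ≈ 231.
Year 2006: gap = -2.0 × (8.09 - 5.89) = -4.4%, loss ≈ 4484 × 4.4/100 ≈ 197.
Year 2007: gap = -2.0 × (9.46 - 5.89) = -7.14%, loss ≈ 4484 × 7.14/100 ≈ 320.
Year 2008: gap = -2.0 × (10.72 - 5.89) = -9.66%, loss ≈ 4484 × 9.66/100 ≈ 433.
Total lost output = 448 + 231 + 197 + 320 + 433 = 1629 billion.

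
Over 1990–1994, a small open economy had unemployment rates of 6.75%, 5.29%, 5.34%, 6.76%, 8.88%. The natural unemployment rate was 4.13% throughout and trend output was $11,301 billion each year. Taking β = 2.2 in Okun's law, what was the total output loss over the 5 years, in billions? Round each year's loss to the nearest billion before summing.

$3,075 billion

Year 1990: gap = -2.2 × (6.75 - 4.13) = -5.764%, loss ≈ 11301 × 5.764/100 ≈ 651.
Year 1991: gap = -2.2 × (5.29 - 4.13) = -2.552%, loss ≈ 11301 × 2.552/100 ≈ 288.
Year 1992: gap = -2.2 × (5.34 - 4.13) = -2.662%, loss ≈ 11301 × 2.662/100 ≈ 301.
Year 1993: gap = -2.2 × (6.76 - 4.13) = -5.786%, loss ≈ 11301 × 5.786/100 ≈ 654.
Year 1994: gap = -2.2 × (8.88 - 4.13) = -10.45%, loss ≈ 11301 × 10.45/100 ≈ 1181.
Total lost output = 651 + 288 + 301 + 654 + 1181 = 3075 billion.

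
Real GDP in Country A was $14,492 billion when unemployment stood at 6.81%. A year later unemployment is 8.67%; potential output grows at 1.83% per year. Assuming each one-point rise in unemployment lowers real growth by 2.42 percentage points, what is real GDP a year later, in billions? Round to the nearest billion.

$14,105 billion

Δu = 8.67 - 6.81 = 1.86 points.
Okun's law (growth form): g_Y = g_Y* - β × Δu = 1.83 - 2.42 × (1.86) = 1.83 - 4.5012 = -2.6712%.
Real GDP in the next year = 14492 × (1 - 2.6712/100) = 14492 × 0.973288 ≈ 14105 billion.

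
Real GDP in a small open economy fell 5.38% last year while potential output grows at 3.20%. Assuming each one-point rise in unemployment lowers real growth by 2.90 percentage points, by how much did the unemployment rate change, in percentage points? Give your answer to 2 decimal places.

Growth-rate Okun's law: g_Y = g_Y* - β × Δu, so Δu = (g_Y* - g_Y)/β.
Δu = (3.2 + 5.38)/2.90 = 8.58/2.90 = 2.96 percentage points.

2.96 percentage points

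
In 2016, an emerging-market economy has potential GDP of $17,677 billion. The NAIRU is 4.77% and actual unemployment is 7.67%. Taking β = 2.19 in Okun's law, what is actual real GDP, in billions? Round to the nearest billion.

Unemployment gap = 7.67 - 4.77 = 2.9 points, so the output gap is -2.19 × 2.9 = -6.351%.
Actual GDP = 17677 × (1 - 6.351/100) = 17677 × 0.93649 ≈ 16554 billion.

$16,554 billion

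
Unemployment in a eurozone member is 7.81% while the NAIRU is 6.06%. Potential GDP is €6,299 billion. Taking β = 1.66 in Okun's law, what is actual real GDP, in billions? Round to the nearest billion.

€6,116 billion

Unemployment gap = 7.81 - 6.06 = 1.75 points, so the output gap is -1.66 × 1.75 = -2.905%.
Actual GDP = 6299 × (1 - 2.905/100) = 6299 × 0.97095 ≈ 6116 billion.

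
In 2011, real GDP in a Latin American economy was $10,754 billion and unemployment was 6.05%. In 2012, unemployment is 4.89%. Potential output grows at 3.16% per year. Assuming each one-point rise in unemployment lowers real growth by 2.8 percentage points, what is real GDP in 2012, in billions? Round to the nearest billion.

$11,443 billion

Δu = 4.89 - 6.05 = -1.16 points.
Okun's law (growth form): g_Y = g_Y* - β × Δu = 3.16 - 2.8 × (-1.16) = 3.16 + 3.248 = 6.408%.
Real GDP in the next year = 10754 × (1 + 6.408/100) = 10754 × 1.06408 ≈ 11443 billion.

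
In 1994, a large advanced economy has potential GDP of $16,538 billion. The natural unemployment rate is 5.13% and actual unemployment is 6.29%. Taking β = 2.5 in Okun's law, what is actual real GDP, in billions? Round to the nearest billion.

$16,058 billion

Unemployment gap = 6.29 - 5.13 = 1.16 points, so the output gap is -2.5 × 1.16 = -2.9%.
Actual GDP = 16538 × (1 - 2.9/100) = 16538 × 0.971 ≈ 16058 billion.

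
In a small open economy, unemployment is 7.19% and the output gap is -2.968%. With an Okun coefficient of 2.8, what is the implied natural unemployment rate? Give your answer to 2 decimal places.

6.13%

From Okun's law, u - u* = -(output gap)/β = -(-2.968)/2.8 = 1.06 points.
So u* = 7.19 - 1.06 = 6.13%.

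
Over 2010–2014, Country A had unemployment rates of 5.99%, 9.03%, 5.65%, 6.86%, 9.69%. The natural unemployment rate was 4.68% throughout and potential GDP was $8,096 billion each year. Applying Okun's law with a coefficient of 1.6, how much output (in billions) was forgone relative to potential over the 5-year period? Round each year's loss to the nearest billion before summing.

Year 2010: gap = -1.6 × (5.99 - 4.68) = -2.096%, loss ≈ 8096 × 2.096/100 ≈ 170.
Year 2011: gap = -1.6 × (9.03 - 4.68) = -6.96%, loss ≈ 8096 × 6.96/100 ≈ 563.
Year 2012: gap = -1.6 × (5.65 - 4.68) = -1.552%, loss ≈ 8096 × 1.552/100 ≈ 126.
Year 2013: gap = -1.6 × (6.86 - 4.68) = -3.488%, loss ≈ 8096 × 3.488/100 ≈ 282.
Year 2014: gap = -1.6 × (9.69 - 4.68) = -8.016%, loss ≈ 8096 × 8.016/100 ≈ 649.
Total lost output = 170 + 563 + 126 + 282 + 649 = 1790 billion.

$1,790 billion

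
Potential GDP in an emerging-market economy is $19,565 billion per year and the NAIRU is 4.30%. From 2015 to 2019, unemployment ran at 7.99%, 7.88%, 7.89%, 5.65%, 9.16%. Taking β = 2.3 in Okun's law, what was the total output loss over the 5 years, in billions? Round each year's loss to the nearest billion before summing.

Year 2015: gap = -2.3 × (7.99 - 4.3) = -8.487%, loss ≈ 19565 × 8.487/100 ≈ 1660.
Year 2016: gap = -2.3 × (7.88 - 4.3) = -8.234%, loss ≈ 19565 × 8.234/100 ≈ 1611.
Year 2017: gap = -2.3 × (7.89 - 4.3) = -8.257%, loss ≈ 19565 × 8.257/100 ≈ 1615.
Year 2018: gap = -2.3 × (5.65 - 4.3) = -3.105%, loss ≈ 19565 × 3.105/100 ≈ 607.
Year 2019: gap = -2.3 × (9.16 - 4.3) = -11.178%, loss ≈ 19565 × 11.178/100 ≈ 2187.
Total lost output = 1660 + 1611 + 1615 + 607 + 2187 = 7680 billion.

$7,680 billion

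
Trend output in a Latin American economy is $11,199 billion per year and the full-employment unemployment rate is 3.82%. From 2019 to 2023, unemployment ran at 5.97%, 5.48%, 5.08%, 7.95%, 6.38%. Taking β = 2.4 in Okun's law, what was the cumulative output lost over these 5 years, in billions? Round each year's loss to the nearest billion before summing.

Year 2019: gap = -2.4 × (5.97 - 3.82) = -5.16%, loss ≈ 11199 × 5.16/100 ≈ 578.
Year 2020: gap = -2.4 × (5.48 - 3.82) = -3.984%, loss ≈ 11199 × 3.984/100 ≈ 446.
Year 2021: gap = -2.4 × (5.08 - 3.82) = -3.024%, loss ≈ 11199 × 3.024/100 ≈ 339.
Year 2022: gap = -2.4 × (7.95 - 3.82) = -9.912%, loss ≈ 11199 × 9.912/100 ≈ 1110.
Year 2023: gap = -2.4 × (6.38 - 3.82) = -6.144%, loss ≈ 11199 × 6.144/100 ≈ 688.
Total lost output = 578 + 446 + 339 + 1110 + 688 = 3161 billion.

$3,161 billion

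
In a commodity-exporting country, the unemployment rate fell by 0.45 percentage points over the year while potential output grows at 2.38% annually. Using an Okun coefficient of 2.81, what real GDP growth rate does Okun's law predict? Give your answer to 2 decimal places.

Growth-rate Okun's law: g_Y = g_Y* - β × Δu.
g_Y = 2.38 - 2.81 × (-0.45) = 2.38 + 1.2645 = 3.6445%, i.e. 3.64% to 2 d.p.

3.64%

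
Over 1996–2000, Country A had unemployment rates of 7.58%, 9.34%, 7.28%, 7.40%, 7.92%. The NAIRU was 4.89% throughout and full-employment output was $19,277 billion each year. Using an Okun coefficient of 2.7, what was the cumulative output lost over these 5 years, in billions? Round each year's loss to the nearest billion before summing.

Year 1996: gap = -2.7 × (7.58 - 4.89) = -7.263%, loss ≈ 19277 × 7.263/100 ≈ 1400.
Year 1997: gap = -2.7 × (9.34 - 4.89) = -12.015%, loss ≈ 19277 × 12.015/100 ≈ 2316.
Year 1998: gap = -2.7 × (7.28 - 4.89) = -6.453%, loss ≈ 19277 × 6.453/100 ≈ 1244.
Year 1999: gap = -2.7 × (7.4 - 4.89) = -6.777%, loss ≈ 19277 × 6.777/100 ≈ 1306.
Year 2000: gap = -2.7 × (7.92 - 4.89) = -8.181%, loss ≈ 19277 × 8.181/100 ≈ 1577.
Total lost output = 1400 + 2316 + 1244 + 1306 + 1577 = 7843 billion.

$7,843 billion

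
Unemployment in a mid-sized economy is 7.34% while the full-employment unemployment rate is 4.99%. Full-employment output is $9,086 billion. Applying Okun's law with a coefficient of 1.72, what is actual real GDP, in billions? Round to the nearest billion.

$8,719 billion

Unemployment gap = 7.34 - 4.99 = 2.35 points, so the output gap is -1.72 × 2.35 = -4.042%.
Actual GDP = 9086 × (1 - 4.042/100) = 9086 × 0.95958 ≈ 8719 billion.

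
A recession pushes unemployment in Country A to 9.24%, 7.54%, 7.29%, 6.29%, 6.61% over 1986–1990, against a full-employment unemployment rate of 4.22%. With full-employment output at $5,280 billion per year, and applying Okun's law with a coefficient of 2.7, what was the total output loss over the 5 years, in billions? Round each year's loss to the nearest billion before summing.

Year 1986: gap = -2.7 × (9.24 - 4.22) = -13.554%, loss ≈ 5280 × 13.554/100 ≈ 716.
Year 1987: gap = -2.7 × (7.54 - 4.22) = -8.964%, loss ≈ 5280 × 8.964/100 ≈ 473.
Year 1988: gap = -2.7 × (7.29 - 4.22) = -8.289%, loss ≈ 5280 × 8.289/100 ≈ 438.
Year 1989: gap = -2.7 × (6.29 - 4.22) = -5.589%, loss ≈ 5280 × 5.589/100 ≈ 295.
Year 1990: gap = -2.7 × (6.61 - 4.22) = -6.453%, loss ≈ 5280 × 6.453/100 ≈ 341.
Total lost output = 716 + 473 + 438 + 295 + 341 = 2263 billion.

$2,263 billion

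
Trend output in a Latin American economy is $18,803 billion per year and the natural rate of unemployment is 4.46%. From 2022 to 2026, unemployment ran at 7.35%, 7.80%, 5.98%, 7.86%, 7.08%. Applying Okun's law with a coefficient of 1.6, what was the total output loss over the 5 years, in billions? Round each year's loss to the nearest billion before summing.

Year 2022: gap = -1.6 × (7.35 - 4.46) = -4.624%, loss ≈ 18803 × 4.624/100 ≈ 869.
Year 2023: gap = -1.6 × (7.8 - 4.46) = -5.344%, loss ≈ 18803 × 5.344/100 ≈ 1005.
Year 2024: gap = -1.6 × (5.98 - 4.46) = -2.432%, loss ≈ 18803 × 2.432/100 ≈ 457.
Year 2025: gap = -1.6 × (7.86 - 4.46) = -5.44%, loss ≈ 18803 × 5.44/100 ≈ 1023.
Year 2026: gap = -1.6 × (7.08 - 4.46) = -4.192%, loss ≈ 18803 × 4.192/100 ≈ 788.
Total lost output = 869 + 1005 + 457 + 1023 + 788 = 4142 billion.

$4,142 billion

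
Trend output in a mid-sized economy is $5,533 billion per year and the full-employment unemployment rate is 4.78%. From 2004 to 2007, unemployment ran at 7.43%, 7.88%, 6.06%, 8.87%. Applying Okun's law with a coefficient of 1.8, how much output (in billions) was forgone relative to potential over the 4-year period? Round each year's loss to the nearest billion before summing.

Year 2004: gap = -1.8 × (7.43 - 4.78) = -4.77%, loss ≈ 5533 × 4.77/100 ≈ 264.
Year 2005: gap = -1.8 × (7.88 - 4.78) = -5.58%, loss ≈ 5533 × 5.58/100 ≈ 309.
Year 2006: gap = -1.8 × (6.06 - 4.78) = -2.304%, loss ≈ 5533 × 2.304/100 ≈ 127.
Year 2007: gap = -1.8 × (8.87 - 4.78) = -7.362%, loss ≈ 5533 × 7.362/100 ≈ 407.
Total lost output = 264 + 309 + 127 + 407 = 1107 billion.

$1,107 billion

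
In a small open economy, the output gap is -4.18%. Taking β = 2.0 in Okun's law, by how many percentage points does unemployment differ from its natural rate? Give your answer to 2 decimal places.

2.09 percentage points

Okun's law: output gap = -β × (u - u*), so u - u* = -(output gap)/β.
u - u* = -(-4.18)/2.0 = 2.09 percentage points.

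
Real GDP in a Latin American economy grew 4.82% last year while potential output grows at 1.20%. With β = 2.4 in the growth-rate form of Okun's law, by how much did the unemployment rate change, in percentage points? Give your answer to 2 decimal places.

Growth-rate Okun's law: g_Y = g_Y* - β × Δu, so Δu = (g_Y* - g_Y)/β.
Δu = (1.2 - 4.82)/2.4 = -3.62/2.4 = -1.51 percentage points.

-1.51 percentage points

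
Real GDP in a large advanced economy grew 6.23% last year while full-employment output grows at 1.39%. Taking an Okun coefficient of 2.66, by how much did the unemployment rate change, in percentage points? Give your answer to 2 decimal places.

-1.82 percentage points

Growth-rate Okun's law: g_Y = g_Y* - β × Δu, so Δu = (g_Y* - g_Y)/β.
Δu = (1.39 - 6.23)/2.66 = -4.84/2.66 = -1.82 percentage points.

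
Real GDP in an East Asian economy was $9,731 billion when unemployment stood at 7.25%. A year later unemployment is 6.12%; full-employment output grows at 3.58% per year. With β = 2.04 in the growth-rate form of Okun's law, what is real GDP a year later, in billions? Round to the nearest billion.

$10,304 billion

Δu = 6.12 - 7.25 = -1.13 points.
Okun's law (growth form): g_Y = g_Y* - β × Δu = 3.58 - 2.04 × (-1.13) = 3.58 + 2.3052 = 5.8852%.
Real GDP in the next year = 9731 × (1 + 5.8852/100) = 9731 × 1.058852 ≈ 10304 billion.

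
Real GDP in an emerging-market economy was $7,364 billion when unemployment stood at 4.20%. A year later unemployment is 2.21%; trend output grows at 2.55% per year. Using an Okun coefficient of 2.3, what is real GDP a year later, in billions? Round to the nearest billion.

$7,889 billion

Δu = 2.21 - 4.2 = -1.99 points.
Okun's law (growth form): g_Y = g_Y* - β × Δu = 2.55 - 2.3 × (-1.99) = 2.55 + 4.577 = 7.127%.
Real GDP in the next year = 7364 × (1 + 7.127/100) = 7364 × 1.07127 ≈ 7889 billion.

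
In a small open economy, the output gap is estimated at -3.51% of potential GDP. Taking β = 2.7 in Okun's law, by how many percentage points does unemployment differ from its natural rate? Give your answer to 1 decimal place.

1.3 percentage points

Okun's law: output gap = -β × (u - u*), so u - u* = -(output gap)/β.
u - u* = -(-3.51)/2.7 = 1.3 percentage points.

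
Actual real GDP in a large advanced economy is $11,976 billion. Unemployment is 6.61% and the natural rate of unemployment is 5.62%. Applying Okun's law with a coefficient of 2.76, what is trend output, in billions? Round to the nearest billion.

Unemployment gap = 6.61 - 5.62 = 0.99 points, so output gap = -2.76 × 0.99 = -2.7324%.
Since Y = Y* × (1 + gap/100), Y* = 11976/0.972676 ≈ 12312 billion.

$12,312 billion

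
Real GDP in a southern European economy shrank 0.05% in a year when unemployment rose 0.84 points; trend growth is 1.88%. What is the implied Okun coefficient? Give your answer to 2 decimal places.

Growth form: g_Y = g_Y* - β × Δu, so β = (g_Y* - g_Y)/Δu.
β = (1.88 + 0.05)/0.84 = 1.93/0.84 = 2.30.

β ≈ 2.30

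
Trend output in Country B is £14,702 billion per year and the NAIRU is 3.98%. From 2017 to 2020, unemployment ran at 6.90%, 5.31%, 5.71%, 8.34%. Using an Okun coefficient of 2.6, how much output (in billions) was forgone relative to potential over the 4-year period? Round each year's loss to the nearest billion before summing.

£3,952 billion

Year 2017: gap = -2.6 × (6.9 - 3.98) = -7.592%, loss ≈ 14702 × 7.592/100 ≈ 1116.
Year 2018: gap = -2.6 × (5.31 - 3.98) = -3.458%, loss ≈ 14702 × 3.458/100 ≈ 508.
Year 2019: gap = -2.6 × (5.71 - 3.98) = -4.498%, loss ≈ 14702 × 4.498/100 ≈ 661.
Year 2020: gap = -2.6 × (8.34 - 3.98) = -11.336%, loss ≈ 14702 × 11.336/100 ≈ 1667.
Total lost output = 1116 + 508 + 661 + 1667 = 3952 billion.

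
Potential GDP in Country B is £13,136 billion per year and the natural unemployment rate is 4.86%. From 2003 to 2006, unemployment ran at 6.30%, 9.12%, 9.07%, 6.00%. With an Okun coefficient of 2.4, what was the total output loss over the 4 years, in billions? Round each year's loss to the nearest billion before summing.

£3,483 billion

Year 2003: gap = -2.4 × (6.3 - 4.86) = -3.456%, loss ≈ 13136 × 3.456/100 ≈ 454.
Year 2004: gap = -2.4 × (9.12 - 4.86) = -10.224%, loss ≈ 13136 × 10.224/100 ≈ 1343.
Year 2005: gap = -2.4 × (9.07 - 4.86) = -10.104%, loss ≈ 13136 × 10.104/100 ≈ 1327.
Year 2006: gap = -2.4 × (6 - 4.86) = -2.736%, loss ≈ 13136 × 2.736/100 ≈ 359.
Total lost output = 454 + 1343 + 1327 + 359 = 3483 billion.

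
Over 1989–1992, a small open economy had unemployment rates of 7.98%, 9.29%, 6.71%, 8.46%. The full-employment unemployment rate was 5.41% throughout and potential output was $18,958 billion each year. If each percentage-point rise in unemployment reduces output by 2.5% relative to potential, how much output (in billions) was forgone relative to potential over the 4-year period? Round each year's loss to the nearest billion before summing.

$5,119 billion

Year 1989: gap = -2.5 × (7.98 - 5.41) = -6.425%, loss ≈ 18958 × 6.425/100 ≈ 1218.
Year 1990: gap = -2.5 × (9.29 - 5.41) = -9.7%, loss ≈ 18958 × 9.7/100 ≈ 1839.
Year 1991: gap = -2.5 × (6.71 - 5.41) = -3.25%, loss ≈ 18958 × 3.25/100 ≈ 616.
Year 1992: gap = -2.5 × (8.46 - 5.41) = -7.625%, loss ≈ 18958 × 7.625/100 ≈ 1446.
Total lost output = 1218 + 1839 + 616 + 1446 = 5119 billion.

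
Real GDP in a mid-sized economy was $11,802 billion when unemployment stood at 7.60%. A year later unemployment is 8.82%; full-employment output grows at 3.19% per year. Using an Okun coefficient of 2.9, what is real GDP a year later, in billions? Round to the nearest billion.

$11,761 billion

Δu = 8.82 - 7.6 = 1.22 points.
Okun's law (growth form): g_Y = g_Y* - β × Δu = 3.19 - 2.9 × (1.22) = 3.19 - 3.538 = -0.348%.
Real GDP in the next year = 11802 × (1 - 0.348/100) = 11802 × 0.99652 ≈ 11761 billion.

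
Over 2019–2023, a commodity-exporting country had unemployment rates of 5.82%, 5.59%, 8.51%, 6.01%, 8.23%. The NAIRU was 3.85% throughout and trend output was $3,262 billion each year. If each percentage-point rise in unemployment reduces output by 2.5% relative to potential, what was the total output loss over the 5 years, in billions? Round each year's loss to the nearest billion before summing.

Year 2019: gap = -2.5 × (5.82 - 3.85) = -4.925%, loss ≈ 3262 × 4.925/100 ≈ 161.
Year 2020: gap = -2.5 × (5.59 - 3.85) = -4.35%, loss ≈ 3262 × 4.35/100 ≈ 142.
Year 2021: gap = -2.5 × (8.51 - 3.85) = -11.65%, loss ≈ 3262 × 11.65/100 ≈ 380.
Year 2022: gap = -2.5 × (6.01 - 3.85) = -5.4%, loss ≈ 3262 × 5.4/100 ≈ 176.
Year 2023: gap = -2.5 × (8.23 - 3.85) = -10.95%, loss ≈ 3262 × 10.95/100 ≈ 357.
Total lost output = 161 + 142 + 380 + 176 + 357 = 1216 billion.

$1,216 billion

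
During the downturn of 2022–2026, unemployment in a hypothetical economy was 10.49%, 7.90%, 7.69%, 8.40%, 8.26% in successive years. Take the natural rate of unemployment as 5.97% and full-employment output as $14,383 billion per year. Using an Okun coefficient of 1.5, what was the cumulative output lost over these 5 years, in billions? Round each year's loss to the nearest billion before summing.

$2,780 billion

Year 2022: gap = -1.5 × (10.49 - 5.97) = -6.78%, loss ≈ 14383 × 6.78/100 ≈ 975.
Year 2023: gap = -1.5 × (7.9 - 5.97) = -2.895%, loss ≈ 14383 × 2.895/100 ≈ 416.
Year 2024: gap = -1.5 × (7.69 - 5.97) = -2.58%, loss ≈ 14383 × 2.58/100 ≈ 371.
Year 2025: gap = -1.5 × (8.4 - 5.97) = -3.645%, loss ≈ 14383 × 3.645/100 ≈ 524.
Year 2026: gap = -1.5 × (8.26 - 5.97) = -3.435%, loss ≈ 14383 × 3.435/100 ≈ 494.
Total lost output = 975 + 416 + 371 + 524 + 494 = 2780 billion.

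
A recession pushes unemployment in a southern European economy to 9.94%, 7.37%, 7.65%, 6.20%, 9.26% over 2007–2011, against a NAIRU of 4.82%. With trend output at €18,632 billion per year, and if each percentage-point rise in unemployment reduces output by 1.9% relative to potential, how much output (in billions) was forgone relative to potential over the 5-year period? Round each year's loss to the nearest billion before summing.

€5,779 billion

Year 2007: gap = -1.9 × (9.94 - 4.82) = -9.728%, loss ≈ 18632 × 9.728/100 ≈ 1813.
Year 2008: gap = -1.9 × (7.37 - 4.82) = -4.845%, loss ≈ 18632 × 4.845/100 ≈ 903.
Year 2009: gap = -1.9 × (7.65 - 4.82) = -5.377%, loss ≈ 18632 × 5.377/100 ≈ 1002.
Year 2010: gap = -1.9 × (6.2 - 4.82) = -2.622%, loss ≈ 18632 × 2.622/100 ≈ 489.
Year 2011: gap = -1.9 × (9.26 - 4.82) = -8.436%, loss ≈ 18632 × 8.436/100 ≈ 1572.
Total lost output = 1813 + 903 + 1002 + 489 + 1572 = 5779 billion.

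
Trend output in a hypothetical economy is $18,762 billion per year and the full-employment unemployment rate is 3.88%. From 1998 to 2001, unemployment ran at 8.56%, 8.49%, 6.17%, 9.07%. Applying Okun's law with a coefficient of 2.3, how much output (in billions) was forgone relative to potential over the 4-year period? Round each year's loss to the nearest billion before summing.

Year 1998: gap = -2.3 × (8.56 - 3.88) = -10.764%, loss ≈ 18762 × 10.764/100 ≈ 2020.
Year 1999: gap = -2.3 × (8.49 - 3.88) = -10.603%, loss ≈ 18762 × 10.603/100 ≈ 1989.
Year 2000: gap = -2.3 × (6.17 - 3.88) = -5.267%, loss ≈ 18762 × 5.267/100 ≈ 988.
Year 2001: gap = -2.3 × (9.07 - 3.88) = -11.937%, loss ≈ 18762 × 11.937/100 ≈ 2240.
Total lost output = 2020 + 1989 + 988 + 2240 = 7237 billion.

$7,237 billion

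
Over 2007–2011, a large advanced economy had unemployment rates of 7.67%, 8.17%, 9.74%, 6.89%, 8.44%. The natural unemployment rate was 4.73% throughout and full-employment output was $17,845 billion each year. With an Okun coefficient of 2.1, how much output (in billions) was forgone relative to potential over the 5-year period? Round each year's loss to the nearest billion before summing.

Year 2007: gap = -2.1 × (7.67 - 4.73) = -6.174%, loss ≈ 17845 × 6.174/100 ≈ 1102.
Year 2008: gap = -2.1 × (8.17 - 4.73) = -7.224%, loss ≈ 17845 × 7.224/100 ≈ 1289.
Year 2009: gap = -2.1 × (9.74 - 4.73) = -10.521%, loss ≈ 17845 × 10.521/100 ≈ 1877.
Year 2010: gap = -2.1 × (6.89 - 4.73) = -4.536%, loss ≈ 17845 × 4.536/100 ≈ 809.
Year 2011: gap = -2.1 × (8.44 - 4.73) = -7.791%, loss ≈ 17845 × 7.791/100 ≈ 1390.
Total lost output = 1102 + 1289 + 1877 + 809 + 1390 = 6467 billion.

$6,467 billion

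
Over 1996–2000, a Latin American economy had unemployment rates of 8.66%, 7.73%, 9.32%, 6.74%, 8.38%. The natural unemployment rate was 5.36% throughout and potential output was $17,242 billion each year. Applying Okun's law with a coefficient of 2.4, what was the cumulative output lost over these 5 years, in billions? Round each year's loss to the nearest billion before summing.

Year 1996: gap = -2.4 × (8.66 - 5.36) = -7.92%, loss ≈ 17242 × 7.92/100 ≈ 1366.
Year 1997: gap = -2.4 × (7.73 - 5.36) = -5.688%, loss ≈ 17242 × 5.688/100 ≈ 981.
Year 1998: gap = -2.4 × (9.32 - 5.36) = -9.504%, loss ≈ 17242 × 9.504/100 ≈ 1639.
Year 1999: gap = -2.4 × (6.74 - 5.36) = -3.312%, loss ≈ 17242 × 3.312/100 ≈ 571.
Year 2000: gap = -2.4 × (8.38 - 5.36) = -7.248%, loss ≈ 17242 × 7.248/100 ≈ 1250.
Total lost output = 1366 + 981 + 1639 + 571 + 1250 = 5807 billion.

$5,807 billion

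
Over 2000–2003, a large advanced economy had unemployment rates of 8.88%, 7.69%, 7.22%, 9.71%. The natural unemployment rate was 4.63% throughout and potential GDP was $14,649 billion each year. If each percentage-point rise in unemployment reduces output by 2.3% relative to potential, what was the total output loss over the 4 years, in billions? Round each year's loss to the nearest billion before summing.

Year 2000: gap = -2.3 × (8.88 - 4.63) = -9.775%, loss ≈ 14649 × 9.775/100 ≈ 1432.
Year 2001: gap = -2.3 × (7.69 - 4.63) = -7.038%, loss ≈ 14649 × 7.038/100 ≈ 1031.
Year 2002: gap = -2.3 × (7.22 - 4.63) = -5.957%, loss ≈ 14649 × 5.957/100 ≈ 873.
Year 2003: gap = -2.3 × (9.71 - 4.63) = -11.684%, loss ≈ 14649 × 11.684/100 ≈ 1712.
Total lost output = 1432 + 1031 + 873 + 1712 = 5048 billion.

$5,048 billion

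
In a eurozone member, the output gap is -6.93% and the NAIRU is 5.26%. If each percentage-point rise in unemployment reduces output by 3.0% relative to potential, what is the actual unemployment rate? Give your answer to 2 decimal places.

From Okun's law, u - u* = -(output gap)/β = -(-6.93)/3.0 = 2.31 points.
So u = 5.26 + 2.31 = 7.57%.

7.57%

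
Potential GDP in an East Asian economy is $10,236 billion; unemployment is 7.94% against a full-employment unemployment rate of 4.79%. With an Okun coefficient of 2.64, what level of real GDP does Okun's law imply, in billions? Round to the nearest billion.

Unemployment gap = 7.94 - 4.79 = 3.15 points, so the output gap is -2.64 × 3.15 = -8.316%.
Actual GDP = 10236 × (1 - 8.316/100) = 10236 × 0.91684 ≈ 9385 billion.

$9,385 billion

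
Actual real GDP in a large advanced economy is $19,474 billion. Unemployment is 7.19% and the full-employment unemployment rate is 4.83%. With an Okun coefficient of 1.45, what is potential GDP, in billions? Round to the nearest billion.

$20,164 billion

Unemployment gap = 7.19 - 4.83 = 2.36 points, so output gap = -1.45 × 2.36 = -3.422%.
Since Y = Y* × (1 + gap/100), Y* = 19474/0.96578 ≈ 20164 billion.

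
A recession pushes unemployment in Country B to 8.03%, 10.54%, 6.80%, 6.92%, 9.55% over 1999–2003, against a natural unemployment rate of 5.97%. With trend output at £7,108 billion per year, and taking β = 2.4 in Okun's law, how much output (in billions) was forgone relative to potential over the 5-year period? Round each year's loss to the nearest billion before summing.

Year 1999: gap = -2.4 × (8.03 - 5.97) = -4.944%, loss ≈ 7108 × 4.944/100 ≈ 351.
Year 2000: gap = -2.4 × (10.54 - 5.97) = -10.968%, loss ≈ 7108 × 10.968/100 ≈ 780.
Year 2001: gap = -2.4 × (6.8 - 5.97) = -1.992%, loss ≈ 7108 × 1.992/100 ≈ 142.
Year 2002: gap = -2.4 × (6.92 - 5.97) = -2.28%, loss ≈ 7108 × 2.28/100 ≈ 162.
Year 2003: gap = -2.4 × (9.55 - 5.97) = -8.592%, loss ≈ 7108 × 8.592/100 ≈ 611.
Total lost output = 351 + 780 + 142 + 162 + 611 = 2046 billion.

£2,046 billion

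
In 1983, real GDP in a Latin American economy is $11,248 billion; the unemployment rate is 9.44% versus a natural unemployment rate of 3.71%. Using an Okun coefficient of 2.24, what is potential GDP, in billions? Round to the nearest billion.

$12,904 billion

Unemployment gap = 9.44 - 3.71 = 5.73 points, so output gap = -2.24 × 5.73 = -12.8352%.
Since Y = Y* × (1 + gap/100), Y* = 11248/0.871648 ≈ 12904 billion.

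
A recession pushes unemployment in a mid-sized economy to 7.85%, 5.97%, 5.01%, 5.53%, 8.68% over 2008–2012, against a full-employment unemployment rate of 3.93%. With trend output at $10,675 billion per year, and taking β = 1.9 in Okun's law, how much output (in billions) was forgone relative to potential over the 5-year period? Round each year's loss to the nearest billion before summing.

$2,716 billion

Year 2008: gap = -1.9 × (7.85 - 3.93) = -7.448%, loss ≈ 10675 × 7.448/100 ≈ 795.
Year 2009: gap = -1.9 × (5.97 - 3.93) = -3.876%, loss ≈ 10675 × 3.876/100 ≈ 414.
Year 2010: gap = -1.9 × (5.01 - 3.93) = -2.052%, loss ≈ 10675 × 2.052/100 ≈ 219.
Year 2011: gap = -1.9 × (5.53 - 3.93) = -3.04%, loss ≈ 10675 × 3.04/100 ≈ 325.
Year 2012: gap = -1.9 × (8.68 - 3.93) = -9.025%, loss ≈ 10675 × 9.025/100 ≈ 963.
Total lost output = 795 + 414 + 219 + 325 + 963 = 2716 billion.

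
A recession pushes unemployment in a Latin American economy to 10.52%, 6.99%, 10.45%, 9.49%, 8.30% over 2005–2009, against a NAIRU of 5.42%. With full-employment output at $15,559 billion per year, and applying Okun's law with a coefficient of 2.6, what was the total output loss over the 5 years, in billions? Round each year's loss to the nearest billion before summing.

$7,544 billion

Year 2005: gap = -2.6 × (10.52 - 5.42) = -13.26%, loss ≈ 15559 × 13.26/100 ≈ 2063.
Year 2006: gap = -2.6 × (6.99 - 5.42) = -4.082%, loss ≈ 15559 × 4.082/100 ≈ 635.
Year 2007: gap = -2.6 × (10.45 - 5.42) = -13.078%, loss ≈ 15559 × 13.078/100 ≈ 2035.
Year 2008: gap = -2.6 × (9.49 - 5.42) = -10.582%, loss ≈ 15559 × 10.582/100 ≈ 1646.
Year 2009: gap = -2.6 × (8.3 - 5.42) = -7.488%, loss ≈ 15559 × 7.488/100 ≈ 1165.
Total lost output = 2063 + 635 + 2035 + 1646 + 1165 = 7544 billion.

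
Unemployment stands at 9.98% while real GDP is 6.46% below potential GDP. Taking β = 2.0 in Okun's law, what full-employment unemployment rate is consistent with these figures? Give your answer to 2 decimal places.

6.75%

From Okun's law, u - u* = -(output gap)/β = -(-6.46)/2.0 = 3.23 points.
So u* = 9.98 - 3.23 = 6.75%.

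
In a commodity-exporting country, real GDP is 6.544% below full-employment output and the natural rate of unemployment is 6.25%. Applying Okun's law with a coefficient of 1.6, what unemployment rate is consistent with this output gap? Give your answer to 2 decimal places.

From Okun's law, u - u* = -(output gap)/β = -(-6.544)/1.6 = 4.09 points.
So u = 6.25 + 4.09 = 10.34%.

10.34%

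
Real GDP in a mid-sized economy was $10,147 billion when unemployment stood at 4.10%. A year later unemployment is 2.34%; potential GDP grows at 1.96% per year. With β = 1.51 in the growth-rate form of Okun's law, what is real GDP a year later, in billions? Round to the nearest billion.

$10,616 billion

Δu = 2.34 - 4.1 = -1.76 points.
Okun's law (growth form): g_Y = g_Y* - β × Δu = 1.96 - 1.51 × (-1.76) = 1.96 + 2.6576 = 4.6176%.
Real GDP in the next year = 10147 × (1 + 4.6176/100) = 10147 × 1.046176 ≈ 10616 billion.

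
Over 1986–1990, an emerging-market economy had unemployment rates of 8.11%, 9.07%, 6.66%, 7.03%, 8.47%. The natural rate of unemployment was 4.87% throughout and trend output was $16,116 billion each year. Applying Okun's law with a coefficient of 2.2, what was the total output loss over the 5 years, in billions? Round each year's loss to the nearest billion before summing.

$5,315 billion

Year 1986: gap = -2.2 × (8.11 - 4.87) = -7.128%, loss ≈ 16116 × 7.128/100 ≈ 1149.
Year 1987: gap = -2.2 × (9.07 - 4.87) = -9.24%, loss ≈ 16116 × 9.24/100 ≈ 1489.
Year 1988: gap = -2.2 × (6.66 - 4.87) = -3.938%, loss ≈ 16116 × 3.938/100 ≈ 635.
Year 1989: gap = -2.2 × (7.03 - 4.87) = -4.752%, loss ≈ 16116 × 4.752/100 ≈ 766.
Year 1990: gap = -2.2 × (8.47 - 4.87) = -7.92%, loss ≈ 16116 × 7.92/100 ≈ 1276.
Total lost output = 1149 + 1489 + 635 + 766 + 1276 = 5315 billion.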